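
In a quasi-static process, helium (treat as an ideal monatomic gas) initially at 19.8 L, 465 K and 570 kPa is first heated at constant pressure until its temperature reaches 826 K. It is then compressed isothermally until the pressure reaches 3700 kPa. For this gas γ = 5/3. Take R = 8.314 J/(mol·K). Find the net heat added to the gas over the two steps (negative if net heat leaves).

n = P₁V₁/(RT₁) = 570×19.8/(8.314×465) = 2.92 mol.
Step 1 — Isobaric: P stays 570 kPa; V/T = const ⇒ T₂ = 826 K, V₂ = 35.2 L.
W = PΔV = 570×(35.2−19.8) kPa·L = 8760 J.
ΔU = nCvΔT = 2.92×12.5×(826−465) = 13100 J.
Q = ΔU + W = nCpΔT = 21900 J.
State after step 1: P = 570 kPa, V = 35.2 L, T = 826 K.
Step 2 — Isothermal: T stays 826 K; PV = const ⇒ V₂ = 5.42 L, P₂ = 3700 kPa.
ΔU = 0 (ideal gas, T constant).
W = nRT ln(V₂/V₁) = 2.92×8.314×826×ln(0.154) = -37500 J.
Q = ΔU + W = -37500 J.
Net over both steps: W = -28700 J, Q = -15600 J, ΔU = 13100 J.

-15600 J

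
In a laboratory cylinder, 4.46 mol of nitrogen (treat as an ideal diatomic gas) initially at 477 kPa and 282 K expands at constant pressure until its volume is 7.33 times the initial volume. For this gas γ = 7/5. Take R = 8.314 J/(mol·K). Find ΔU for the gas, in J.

165000 J

V₁ = nRT₁/P₁ = 4.46×8.314×282/477 = 21.9 L.
Isobaric: P stays 477 kPa; V/T = const ⇒ T₂ = 2070 K, V₂ = 161 L.
For an ideal gas ΔU = nCvΔT with Cv = (5/2)R = 20.8 J/(mol·K).
ΔU = 4.46×20.8×(2070−282) = 165000 J.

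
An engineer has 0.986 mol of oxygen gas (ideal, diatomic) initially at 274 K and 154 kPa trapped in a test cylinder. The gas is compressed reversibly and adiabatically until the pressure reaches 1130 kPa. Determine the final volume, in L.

3.51 L

V₁ = nRT₁/P₁ = 0.986×8.314×274/154 = 14.6 L.
Adiabatic: T₂/T₁ = (P₂/P₁)^((γ−1)/γ) ⇒ T₂ = 274×(7.34)^0.286 = 484 K; V₂ = 3.51 L.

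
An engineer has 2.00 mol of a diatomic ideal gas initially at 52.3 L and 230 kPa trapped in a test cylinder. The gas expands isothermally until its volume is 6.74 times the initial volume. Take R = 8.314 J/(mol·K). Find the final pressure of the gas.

34.1 kPa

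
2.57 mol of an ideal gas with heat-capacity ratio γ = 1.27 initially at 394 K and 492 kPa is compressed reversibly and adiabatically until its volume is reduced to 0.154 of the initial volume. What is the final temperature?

653 K

V₁ = nRT₁/P₁ = 2.57×8.314×394/492 = 17.1 L.
Adiabatic: TV^(γ−1) = const ⇒ T₂ = 394×(6.49)^0.270 = 653 K; PV^γ = const ⇒ P₂ = 5290 kPa.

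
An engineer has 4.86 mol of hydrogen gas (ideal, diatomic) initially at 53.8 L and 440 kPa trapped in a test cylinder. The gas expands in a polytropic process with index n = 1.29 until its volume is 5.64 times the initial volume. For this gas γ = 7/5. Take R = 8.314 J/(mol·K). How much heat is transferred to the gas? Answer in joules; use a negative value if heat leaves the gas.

T₁ = P₁V₁/(nR) = 440×53.8/(4.86×8.314) = 586 K.
Polytropic n=1.29: T₂ = T₁(V₁/V₂)^(n−1) = 586×(0.177)^0.29 = 355 K; P₂ = P₁(V₁/V₂)^n = 47.2 kPa.
W = (P₁V₁−P₂V₂)/(n−1) = (440×53.8−47.2×303)/0.29 = 32200 J.
ΔU = nCvΔT = 4.86×20.8×(355−586) = -23300 J.
Q = ΔU + W = 8860 J.

8860 J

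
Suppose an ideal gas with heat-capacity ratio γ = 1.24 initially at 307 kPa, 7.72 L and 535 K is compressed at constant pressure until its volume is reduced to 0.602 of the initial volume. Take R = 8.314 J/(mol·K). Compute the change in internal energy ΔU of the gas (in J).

n = P₁V₁/(RT₁) = 307×7.72/(8.314×535) = 0.533 mol.
Isobaric: P stays 307 kPa; V/T = const ⇒ T₂ = 322 K, V₂ = 4.65 L.
For an ideal gas ΔU = nCvΔT with Cv = R/(γ−1) = 34.6 J/(mol·K).
ΔU = 0.533×34.6×(322−535) = -3930 J.

-3930 J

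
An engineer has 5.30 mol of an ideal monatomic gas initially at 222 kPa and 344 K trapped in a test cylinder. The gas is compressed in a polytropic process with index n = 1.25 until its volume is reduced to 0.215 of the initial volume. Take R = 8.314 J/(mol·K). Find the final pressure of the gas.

1520 kPa

V₁ = nRT₁/P₁ = 5.30×8.314×344/222 = 68.3 L.
Polytropic n=1.25: T₂ = T₁(V₁/V₂)^(n−1) = 344×(4.65)^0.25 = 505 K; P₂ = P₁(V₁/V₂)^n = 1520 kPa.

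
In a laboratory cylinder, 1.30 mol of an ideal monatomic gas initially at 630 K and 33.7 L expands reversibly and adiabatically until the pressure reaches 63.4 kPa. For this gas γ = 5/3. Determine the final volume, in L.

67.6 L

P₁ = nRT₁/V₁ = 1.30×8.314×630/33.7 = 202 kPa.
Adiabatic: T₂/T₁ = (P₂/P₁)^((γ−1)/γ) ⇒ T₂ = 630×(0.314)^0.400 = 396 K; V₂ = 67.6 L.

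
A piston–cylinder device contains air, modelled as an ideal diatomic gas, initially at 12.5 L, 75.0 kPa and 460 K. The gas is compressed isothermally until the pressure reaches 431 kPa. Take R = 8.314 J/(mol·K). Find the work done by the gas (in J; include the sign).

-1640 J

n = P₁V₁/(RT₁) = 75.0×12.5/(8.314×460) = 0.245 mol.
Isothermal: T stays 460 K; PV = const ⇒ V₂ = 2.18 L, P₂ = 431 kPa.
W = nRT ln(V₂/V₁) = 0.245×8.314×460×ln(0.174) = -1640 J.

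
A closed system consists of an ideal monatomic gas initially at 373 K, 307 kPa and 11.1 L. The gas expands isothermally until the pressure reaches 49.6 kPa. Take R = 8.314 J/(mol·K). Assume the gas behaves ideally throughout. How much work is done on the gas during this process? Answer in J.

n = P₁V₁/(RT₁) = 307×11.1/(8.314×373) = 1.10 mol.
Isothermal: T stays 373 K; PV = const ⇒ V₂ = 68.7 L, P₂ = 49.6 kPa.
W = nRT ln(V₂/V₁) = 1.10×8.314×373×ln(6.19) = 6210 J.
Work done on the gas = −W_by = -6210 J.

-6210 J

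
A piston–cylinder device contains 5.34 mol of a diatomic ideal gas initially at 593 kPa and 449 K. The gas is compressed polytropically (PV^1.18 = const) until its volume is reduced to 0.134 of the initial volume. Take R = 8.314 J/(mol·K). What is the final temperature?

645 K

V₁ = nRT₁/P₁ = 5.34×8.314×449/593 = 33.6 L.
Polytropic n=1.18: T₂ = T₁(V₁/V₂)^(n−1) = 449×(7.46)^0.18 = 645 K; P₂ = P₁(V₁/V₂)^n = 6350 kPa.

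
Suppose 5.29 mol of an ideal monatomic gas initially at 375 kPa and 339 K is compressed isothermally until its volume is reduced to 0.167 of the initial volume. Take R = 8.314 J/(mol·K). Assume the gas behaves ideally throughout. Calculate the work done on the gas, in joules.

26700 J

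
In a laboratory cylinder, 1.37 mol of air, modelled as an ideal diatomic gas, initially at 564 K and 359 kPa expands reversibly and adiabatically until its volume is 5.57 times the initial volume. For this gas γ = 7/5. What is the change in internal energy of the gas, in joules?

V₁ = nRT₁/P₁ = 1.37×8.314×564/359 = 17.9 L.
Adiabatic: TV^(γ−1) = const ⇒ T₂ = 564×(0.180)^0.400 = 284 K; PV^γ = const ⇒ P₂ = 32.4 kPa.
For an ideal gas ΔU = nCvΔT with Cv = (5/2)R = 20.8 J/(mol·K).
ΔU = 1.37×20.8×(284−564) = -7980 J.

-7980 J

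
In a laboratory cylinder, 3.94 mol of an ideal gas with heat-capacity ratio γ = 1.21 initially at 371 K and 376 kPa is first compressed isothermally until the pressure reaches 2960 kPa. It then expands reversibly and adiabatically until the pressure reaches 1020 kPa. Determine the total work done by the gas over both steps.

-15300 J

V₁ = nRT₁/P₁ = 3.94×8.314×371/376 = 32.3 L.
Step 1 — Isothermal: T stays 371 K; PV = const ⇒ V₂ = 4.11 L, P₂ = 2960 kPa.
ΔU = 0 (ideal gas, T constant).
W = nRT ln(V₂/V₁) = 3.94×8.314×371×ln(0.127) = -25100 J.
Q = ΔU + W = -25100 J.
State after step 1: P = 2960 kPa, V = 4.11 L, T = 371 K.
Step 2 — Adiabatic: T₂/T₁ = (P₂/P₁)^((γ−1)/γ) ⇒ T₂ = 371×(0.345)^0.174 = 308 K; V₂ = 9.90 L.
ΔU = nCvΔT = 3.94×39.6×(308−371) = -9770 J.
Q = 0 for an adiabatic process, so W = −ΔU = 9770 J.
Net over both steps: W = -15300 J, Q = -25100 J, ΔU = -9770 J.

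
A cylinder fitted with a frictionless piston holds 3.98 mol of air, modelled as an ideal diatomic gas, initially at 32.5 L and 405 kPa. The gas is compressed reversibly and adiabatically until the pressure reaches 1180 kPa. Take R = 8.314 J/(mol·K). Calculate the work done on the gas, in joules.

T₁ = P₁V₁/(nR) = 405×32.5/(3.98×8.314) = 398 K.
Adiabatic: T₂/T₁ = (P₂/P₁)^((γ−1)/γ) ⇒ T₂ = 398×(2.91)^0.286 = 540 K; V₂ = 15.1 L.
ΔU = nCvΔT = 3.98×20.8×(540−398) = 11800 J.
Q = 0 for an adiabatic process, so W = −ΔU = -11800 J.
Work done on the gas = −W_by = 11800 J.

11800 J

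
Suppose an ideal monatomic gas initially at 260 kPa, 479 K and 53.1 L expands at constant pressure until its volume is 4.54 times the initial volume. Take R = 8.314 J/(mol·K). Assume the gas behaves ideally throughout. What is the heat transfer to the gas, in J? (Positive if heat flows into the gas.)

122000 J

n = P₁V₁/(RT₁) = 260×53.1/(8.314×479) = 3.47 mol.
Isobaric: P stays 260 kPa; V/T = const ⇒ T₂ = 2170 K, V₂ = 241 L.
W = PΔV = 260×(241−53.1) kPa·L = 48900 J.
ΔU = nCvΔT = 3.47×12.5×(2170−479) = 73300 J.
Q = ΔU + W = nCpΔT = 122000 J.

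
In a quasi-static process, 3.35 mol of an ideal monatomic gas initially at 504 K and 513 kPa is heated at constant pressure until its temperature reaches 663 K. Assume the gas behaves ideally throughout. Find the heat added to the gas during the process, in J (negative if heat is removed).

V₁ = nRT₁/P₁ = 3.35×8.314×504/513 = 27.4 L.
Isobaric: P stays 513 kPa; V/T = const ⇒ T₂ = 663 K, V₂ = 36.0 L.
W = PΔV = 513×(36.0−27.4) kPa·L = 4430 J.
ΔU = nCvΔT = 3.35×12.5×(663−504) = 6640 J.
Q = ΔU + W = nCpΔT = 11100 J.

11100 J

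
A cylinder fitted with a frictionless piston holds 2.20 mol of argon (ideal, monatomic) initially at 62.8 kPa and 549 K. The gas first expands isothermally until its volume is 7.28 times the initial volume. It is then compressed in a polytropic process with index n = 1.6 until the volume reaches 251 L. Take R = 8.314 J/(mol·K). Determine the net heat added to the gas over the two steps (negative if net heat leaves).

17400 J

V₁ = nRT₁/P₁ = 2.20×8.314×549/62.8 = 160 L.
Step 1 — Isothermal: T stays 549 K; PV = const ⇒ V₂ = 1160 L, P₂ = 8.63 kPa.
ΔU = 0 (ideal gas, T constant).
W = nRT ln(V₂/V₁) = 2.20×8.314×549×ln(7.28) = 19900 J.
Q = ΔU + W = 19900 J.
State after step 1: P = 8.63 kPa, V = 1160 L, T = 549 K.
Step 2 — Polytropic n=1.6: T₂ = T₁(V₁/V₂)^(n−1) = 549×(4.64)^0.60 = 1380 K; P₂ = P₁(V₁/V₂)^n = 100 kPa.
W = (P₁V₁−P₂V₂)/(n−1) = (8.63×1160−100×251)/0.60 = -25300 J.
ΔU = nCvΔT = 2.20×12.5×(1380−549) = 22800 J.
Q = ΔU + W = -2530 J.
Net over both steps: W = -5350 J, Q = 17400 J, ΔU = 22800 J.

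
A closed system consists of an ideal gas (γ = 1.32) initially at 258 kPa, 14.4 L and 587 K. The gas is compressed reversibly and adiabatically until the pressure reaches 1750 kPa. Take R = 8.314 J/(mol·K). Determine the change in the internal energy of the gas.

6860 J

n = P₁V₁/(RT₁) = 258×14.4/(8.314×587) = 0.761 mol.
Adiabatic: T₂/T₁ = (P₂/P₁)^((γ−1)/γ) ⇒ T₂ = 587×(6.78)^0.242 = 934 K; V₂ = 3.38 L.
For an ideal gas ΔU = nCvΔT with Cv = R/(γ−1) = 26.0 J/(mol·K).
ΔU = 0.761×26.0×(934−587) = 6860 J.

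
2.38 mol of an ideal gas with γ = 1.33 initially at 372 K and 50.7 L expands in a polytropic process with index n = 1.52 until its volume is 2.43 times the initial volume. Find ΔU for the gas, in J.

-8250 J

P₁ = nRT₁/V₁ = 2.38×8.314×372/50.7 = 145 kPa.
Polytropic n=1.52: T₂ = T₁(V₁/V₂)^(n−1) = 372×(0.412)^0.52 = 234 K; P₂ = P₁(V₁/V₂)^n = 37.7 kPa.
For an ideal gas ΔU = nCvΔT with Cv = R/(γ−1) = 25.2 J/(mol·K).
ΔU = 2.38×25.2×(234−372) = -8250 J.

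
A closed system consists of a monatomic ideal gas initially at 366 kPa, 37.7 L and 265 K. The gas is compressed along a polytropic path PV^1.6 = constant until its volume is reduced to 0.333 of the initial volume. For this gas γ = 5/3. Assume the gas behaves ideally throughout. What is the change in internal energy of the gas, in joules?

19300 J

n = P₁V₁/(RT₁) = 366×37.7/(8.314×265) = 6.26 mol.
Polytropic n=1.6: T₂ = T₁(V₁/V₂)^(n−1) = 265×(3.00)^0.60 = 513 K; P₂ = P₁(V₁/V₂)^n = 2130 kPa.
For an ideal gas ΔU = nCvΔT with Cv = (3/2)R = 12.5 J/(mol·K).
ΔU = 6.26×12.5×(513−265) = 19300 J.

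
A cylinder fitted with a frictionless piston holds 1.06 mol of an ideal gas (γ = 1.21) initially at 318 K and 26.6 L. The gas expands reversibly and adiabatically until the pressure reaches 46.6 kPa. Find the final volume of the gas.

P₁ = nRT₁/V₁ = 1.06×8.314×318/26.6 = 105 kPa.
Adiabatic: T₂/T₁ = (P₂/P₁)^((γ−1)/γ) ⇒ T₂ = 318×(0.442)^0.174 = 276 K; V₂ = 52.2 L.

52.2 L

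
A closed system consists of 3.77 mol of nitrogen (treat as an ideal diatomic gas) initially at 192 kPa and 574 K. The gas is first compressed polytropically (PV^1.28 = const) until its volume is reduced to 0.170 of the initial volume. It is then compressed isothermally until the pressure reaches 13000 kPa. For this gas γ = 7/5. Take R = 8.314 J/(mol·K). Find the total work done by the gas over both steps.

-98800 J

V₁ = nRT₁/P₁ = 3.77×8.314×574/192 = 93.7 L.
Step 1 — Polytropic n=1.28: T₂ = T₁(V₁/V₂)^(n−1) = 574×(5.88)^0.28 = 943 K; P₂ = P₁(V₁/V₂)^n = 1850 kPa.
W = (P₁V₁−P₂V₂)/(n−1) = (192×93.7−1850×15.9)/0.28 = -41300 J.
ΔU = nCvΔT = 3.77×20.8×(943−574) = 28900 J.
Q = ΔU + W = -12400 J.
State after step 1: P = 1850 kPa, V = 15.9 L, T = 943 K.
Step 2 — Isothermal: T stays 943 K; PV = const ⇒ V₂ = 2.27 L, P₂ = 13000 kPa.
ΔU = 0 (ideal gas, T constant).
W = nRT ln(V₂/V₁) = 3.77×8.314×943×ln(0.143) = -57500 J.
Q = ΔU + W = -57500 J.
Net over both steps: W = -98800 J, Q = -69900 J, ΔU = 28900 J.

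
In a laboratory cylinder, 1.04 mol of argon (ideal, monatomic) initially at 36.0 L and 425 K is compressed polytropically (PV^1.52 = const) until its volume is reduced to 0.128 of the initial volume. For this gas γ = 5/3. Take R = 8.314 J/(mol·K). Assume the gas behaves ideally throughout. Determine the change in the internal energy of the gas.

10500 J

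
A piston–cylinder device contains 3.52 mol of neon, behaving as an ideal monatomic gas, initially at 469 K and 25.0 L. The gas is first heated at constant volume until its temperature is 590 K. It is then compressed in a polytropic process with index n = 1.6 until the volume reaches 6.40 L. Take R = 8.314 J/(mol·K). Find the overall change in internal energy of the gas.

38100 J

P₁ = nRT₁/V₁ = 3.52×8.314×469/25.0 = 549 kPa.
Step 1 — Isochoric: V stays 25.0 L; P/T = const ⇒ T₂ = 590 K, P₂ = 691 kPa.
W = 0 (no volume change).
ΔU = nCvΔT = 3.52×12.5×(590−469) = 5310 J.
Q = ΔU = 5310 J.
State after step 1: P = 691 kPa, V = 25.0 L, T = 590 K.
Step 2 — Polytropic n=1.6: T₂ = T₁(V₁/V₂)^(n−1) = 590×(3.91)^0.60 = 1340 K; P₂ = P₁(V₁/V₂)^n = 6110 kPa.
W = (P₁V₁−P₂V₂)/(n−1) = (691×25.0−6110×6.40)/0.60 = -36400 J.
ΔU = nCvΔT = 3.52×12.5×(1340−590) = 32800 J.
Q = ΔU + W = -3640 J.
Net over both steps: W = -36400 J, Q = 1670 J, ΔU = 38100 J.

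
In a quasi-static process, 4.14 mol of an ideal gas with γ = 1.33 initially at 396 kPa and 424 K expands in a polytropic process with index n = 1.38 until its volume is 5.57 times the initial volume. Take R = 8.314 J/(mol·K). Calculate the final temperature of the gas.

V₁ = nRT₁/P₁ = 4.14×8.314×424/396 = 36.9 L.
Polytropic n=1.38: T₂ = T₁(V₁/V₂)^(n−1) = 424×(0.180)^0.38 = 221 K; P₂ = P₁(V₁/V₂)^n = 37.0 kPa.

221 K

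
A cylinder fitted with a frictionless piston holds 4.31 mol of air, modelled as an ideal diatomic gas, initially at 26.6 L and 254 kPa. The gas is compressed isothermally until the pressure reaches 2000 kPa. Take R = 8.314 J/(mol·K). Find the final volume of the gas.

T₁ = P₁V₁/(nR) = 254×26.6/(4.31×8.314) = 189 K.
Isothermal: T stays 189 K; PV = const ⇒ V₂ = 3.38 L, P₂ = 2000 kPa.

3.38 L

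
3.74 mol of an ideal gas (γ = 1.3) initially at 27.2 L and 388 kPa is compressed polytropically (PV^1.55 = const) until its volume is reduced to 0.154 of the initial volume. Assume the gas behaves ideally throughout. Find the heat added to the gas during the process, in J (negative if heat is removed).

28800 J

T₁ = P₁V₁/(nR) = 388×27.2/(3.74×8.314) = 339 K.
Polytropic n=1.55: T₂ = T₁(V₁/V₂)^(n−1) = 339×(6.49)^0.55 = 950 K; P₂ = P₁(V₁/V₂)^n = 7050 kPa.
W = (P₁V₁−P₂V₂)/(n−1) = (388×27.2−7050×4.19)/0.55 = -34500 J.
ΔU = nCvΔT = 3.74×27.7×(950−339) = 63300 J.
Q = ΔU + W = 28800 J.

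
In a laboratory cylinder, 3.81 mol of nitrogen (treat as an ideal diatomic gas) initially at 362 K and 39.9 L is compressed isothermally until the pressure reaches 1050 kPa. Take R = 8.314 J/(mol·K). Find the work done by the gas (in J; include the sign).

P₁ = nRT₁/V₁ = 3.81×8.314×362/39.9 = 287 kPa.
Isothermal: T stays 362 K; PV = const ⇒ V₂ = 10.9 L, P₂ = 1050 kPa.
W = nRT ln(V₂/V₁) = 3.81×8.314×362×ln(0.274) = -14900 J.

-14900 J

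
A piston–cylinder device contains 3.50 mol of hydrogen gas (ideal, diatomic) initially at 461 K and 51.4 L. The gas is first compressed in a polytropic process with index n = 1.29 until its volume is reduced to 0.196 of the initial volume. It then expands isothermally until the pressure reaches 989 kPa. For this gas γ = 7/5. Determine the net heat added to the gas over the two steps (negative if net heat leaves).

P₁ = nRT₁/V₁ = 3.50×8.314×461/51.4 = 261 kPa.
Step 1 — Polytropic n=1.29: T₂ = T₁(V₁/V₂)^(n−1) = 461×(5.10)^0.29 = 740 K; P₂ = P₁(V₁/V₂)^n = 2140 kPa.
W = (P₁V₁−P₂V₂)/(n−1) = (261×51.4−2140×10.1)/0.29 = -27900 J.
ΔU = nCvΔT = 3.50×20.8×(740−461) = 20300 J.
Q = ΔU + W = -7690 J.
State after step 1: P = 2140 kPa, V = 10.1 L, T = 740 K.
Step 2 — Isothermal: T stays 740 K; PV = const ⇒ V₂ = 21.8 L, P₂ = 989 kPa.
ΔU = 0 (ideal gas, T constant).
W = nRT ln(V₂/V₁) = 3.50×8.314×740×ln(2.16) = 16600 J.
Q = ΔU + W = 16600 J.
Net over both steps: W = -11400 J, Q = 8880 J, ΔU = 20300 J.

8880 J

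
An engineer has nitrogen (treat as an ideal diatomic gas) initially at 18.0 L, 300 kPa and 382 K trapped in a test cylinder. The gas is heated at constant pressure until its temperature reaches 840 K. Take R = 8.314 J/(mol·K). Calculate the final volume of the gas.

39.6 L

Isobaric: P stays 300 kPa; V/T = const ⇒ T₂ = 840 K, V₂ = 39.6 L.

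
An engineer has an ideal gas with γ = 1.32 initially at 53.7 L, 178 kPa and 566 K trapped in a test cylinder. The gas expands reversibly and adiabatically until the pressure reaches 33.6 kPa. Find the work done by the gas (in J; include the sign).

9930 J

n = P₁V₁/(RT₁) = 178×53.7/(8.314×566) = 2.03 mol.
Adiabatic: T₂/T₁ = (P₂/P₁)^((γ−1)/γ) ⇒ T₂ = 566×(0.189)^0.242 = 378 K; V₂ = 190 L.
ΔU = nCvΔT = 2.03×26.0×(378−566) = -9930 J.
Q = 0 for an adiabatic process, so W = −ΔU = 9930 J.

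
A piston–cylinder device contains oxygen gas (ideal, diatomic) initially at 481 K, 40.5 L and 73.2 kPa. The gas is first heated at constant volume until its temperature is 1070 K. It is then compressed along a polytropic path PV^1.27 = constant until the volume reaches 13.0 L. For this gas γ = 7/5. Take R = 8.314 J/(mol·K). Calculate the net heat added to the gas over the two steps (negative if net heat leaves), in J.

6230 J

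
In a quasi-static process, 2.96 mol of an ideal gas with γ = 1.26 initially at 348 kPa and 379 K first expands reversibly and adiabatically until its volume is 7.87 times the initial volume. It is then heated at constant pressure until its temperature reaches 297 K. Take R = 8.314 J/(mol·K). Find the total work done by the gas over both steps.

16700 J

V₁ = nRT₁/P₁ = 2.96×8.314×379/348 = 26.8 L.
Step 1 — Adiabatic: TV^(γ−1) = const ⇒ T₂ = 379×(0.127)^0.260 = 222 K; PV^γ = const ⇒ P₂ = 25.9 kPa.
ΔU = nCvΔT = 2.96×32.0×(222−379) = -14900 J.
Q = 0 for an adiabatic process, so W = −ΔU = 14900 J.
State after step 1: P = 25.9 kPa, V = 211 L, T = 222 K.
Step 2 — Isobaric: P stays 25.9 kPa; V/T = const ⇒ T₂ = 297 K, V₂ = 283 L.
W = PΔV = 25.9×(283−211) kPa·L = 1850 J.
ΔU = nCvΔT = 2.96×32.0×(297−222) = 7130 J.
Q = ΔU + W = nCpΔT = 8990 J.
Net over both steps: W = 16700 J, Q = 8990 J, ΔU = -7760 J.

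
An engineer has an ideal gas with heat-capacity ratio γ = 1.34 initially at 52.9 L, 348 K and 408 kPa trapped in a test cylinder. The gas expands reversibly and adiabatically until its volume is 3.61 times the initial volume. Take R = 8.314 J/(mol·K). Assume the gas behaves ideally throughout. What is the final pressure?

73.0 kPa

Adiabatic: TV^(γ−1) = const ⇒ T₂ = 348×(0.277)^0.340 = 225 K; PV^γ = const ⇒ P₂ = 73.0 kPa.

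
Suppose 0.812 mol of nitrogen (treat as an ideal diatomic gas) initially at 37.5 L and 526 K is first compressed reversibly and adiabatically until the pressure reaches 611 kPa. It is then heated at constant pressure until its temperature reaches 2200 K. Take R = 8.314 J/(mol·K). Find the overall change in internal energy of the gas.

28300 J

P₁ = nRT₁/V₁ = 0.812×8.314×526/37.5 = 94.7 kPa.
Step 1 — Adiabatic: T₂/T₁ = (P₂/P₁)^((γ−1)/γ) ⇒ T₂ = 526×(6.45)^0.286 = 896 K; V₂ = 9.90 L.
ΔU = nCvΔT = 0.812×20.8×(896−526) = 6250 J.
Q = 0 for an adiabatic process, so W = −ΔU = -6250 J.
State after step 1: P = 611 kPa, V = 9.90 L, T = 896 K.
Step 2 — Isobaric: P stays 611 kPa; V/T = const ⇒ T₂ = 2200 K, V₂ = 24.3 L.
W = PΔV = 611×(24.3−9.90) kPa·L = 8800 J.
ΔU = nCvΔT = 0.812×20.8×(2200−896) = 22000 J.
Q = ΔU + W = nCpΔT = 30800 J.
Net over both steps: W = 2560 J, Q = 30800 J, ΔU = 28300 J.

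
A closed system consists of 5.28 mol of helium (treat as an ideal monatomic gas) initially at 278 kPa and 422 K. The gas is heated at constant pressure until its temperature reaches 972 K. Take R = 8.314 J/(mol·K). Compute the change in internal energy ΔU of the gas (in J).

V₁ = nRT₁/P₁ = 5.28×8.314×422/278 = 66.6 L.
Isobaric: P stays 278 kPa; V/T = const ⇒ T₂ = 972 K, V₂ = 153 L.
For an ideal gas ΔU = nCvΔT with Cv = (3/2)R = 12.5 J/(mol·K).
ΔU = 5.28×12.5×(972−422) = 36200 J.

36200 J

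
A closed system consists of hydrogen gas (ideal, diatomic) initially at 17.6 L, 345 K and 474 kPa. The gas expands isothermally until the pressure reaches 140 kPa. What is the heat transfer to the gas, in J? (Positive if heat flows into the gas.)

10200 J

n = P₁V₁/(RT₁) = 474×17.6/(8.314×345) = 2.91 mol.
Isothermal: T stays 345 K; PV = const ⇒ V₂ = 59.6 L, P₂ = 140 kPa.
ΔU = 0 (ideal gas, T constant).
W = nRT ln(V₂/V₁) = 2.91×8.314×345×ln(3.39) = 10200 J.
Q = ΔU + W = 10200 J.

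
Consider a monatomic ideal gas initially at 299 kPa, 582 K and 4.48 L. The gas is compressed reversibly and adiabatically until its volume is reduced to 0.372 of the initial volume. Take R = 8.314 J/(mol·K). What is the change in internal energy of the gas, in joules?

1880 J

n = P₁V₁/(RT₁) = 299×4.48/(8.314×582) = 0.277 mol.
Adiabatic: TV^(γ−1) = const ⇒ T₂ = 582×(2.69)^0.667 = 1130 K; PV^γ = const ⇒ P₂ = 1550 kPa.
For an ideal gas ΔU = nCvΔT with Cv = (3/2)R = 12.5 J/(mol·K).
ΔU = 0.277×12.5×(1130−582) = 1880 J.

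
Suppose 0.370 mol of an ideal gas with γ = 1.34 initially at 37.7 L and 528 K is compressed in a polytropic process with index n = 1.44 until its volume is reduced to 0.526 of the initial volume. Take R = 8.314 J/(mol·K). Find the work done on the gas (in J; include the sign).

1210 J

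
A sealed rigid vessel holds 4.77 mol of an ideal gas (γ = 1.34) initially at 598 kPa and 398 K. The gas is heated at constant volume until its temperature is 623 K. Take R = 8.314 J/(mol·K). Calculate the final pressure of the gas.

V₁ = nRT₁/P₁ = 4.77×8.314×398/598 = 26.4 L.
Isochoric: V stays 26.4 L; P/T = const ⇒ T₂ = 623 K, P₂ = 936 kPa.

936 kPa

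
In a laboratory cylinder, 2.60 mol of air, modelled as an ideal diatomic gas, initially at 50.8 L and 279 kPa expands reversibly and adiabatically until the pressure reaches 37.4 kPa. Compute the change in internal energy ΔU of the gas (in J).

-15500 J

T₁ = P₁V₁/(nR) = 279×50.8/(2.60×8.314) = 656 K.
Adiabatic: T₂/T₁ = (P₂/P₁)^((γ−1)/γ) ⇒ T₂ = 656×(0.134)^0.286 = 369 K; V₂ = 213 L.
For an ideal gas ΔU = nCvΔT with Cv = (5/2)R = 20.8 J/(mol·K).
ΔU = 2.60×20.8×(369−656) = -15500 J.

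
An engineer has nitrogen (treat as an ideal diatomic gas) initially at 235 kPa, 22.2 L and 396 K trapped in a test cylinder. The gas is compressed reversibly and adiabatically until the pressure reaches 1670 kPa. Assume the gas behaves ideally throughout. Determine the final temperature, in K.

Adiabatic: T₂/T₁ = (P₂/P₁)^((γ−1)/γ) ⇒ T₂ = 396×(7.11)^0.286 = 693 K; V₂ = 5.47 L.

693 K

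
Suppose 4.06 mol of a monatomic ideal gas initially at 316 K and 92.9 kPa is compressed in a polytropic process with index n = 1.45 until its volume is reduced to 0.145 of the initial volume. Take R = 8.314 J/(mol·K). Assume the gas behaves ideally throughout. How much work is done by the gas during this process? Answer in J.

V₁ = nRT₁/P₁ = 4.06×8.314×316/92.9 = 115 L.
Polytropic n=1.45: T₂ = T₁(V₁/V₂)^(n−1) = 316×(6.90)^0.45 = 753 K; P₂ = P₁(V₁/V₂)^n = 1530 kPa.
W = (P₁V₁−P₂V₂)/(n−1) = (92.9×115−1530×16.6)/0.45 = -32800 J.

-32800 J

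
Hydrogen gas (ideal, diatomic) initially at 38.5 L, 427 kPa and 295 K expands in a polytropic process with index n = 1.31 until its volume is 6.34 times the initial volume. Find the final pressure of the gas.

38.0 kPa

Polytropic n=1.31: T₂ = T₁(V₁/V₂)^(n−1) = 295×(0.158)^0.31 = 166 K; P₂ = P₁(V₁/V₂)^n = 38.0 kPa.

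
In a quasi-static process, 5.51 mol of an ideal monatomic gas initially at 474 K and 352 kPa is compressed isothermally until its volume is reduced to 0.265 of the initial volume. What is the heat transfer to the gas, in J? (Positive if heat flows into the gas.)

-28800 J

V₁ = nRT₁/P₁ = 5.51×8.314×474/352 = 61.7 L.
Isothermal: T stays 474 K; PV = const ⇒ V₂ = 16.3 L, P₂ = 1330 kPa.
ΔU = 0 (ideal gas, T constant).
W = nRT ln(V₂/V₁) = 5.51×8.314×474×ln(0.265) = -28800 J.
Q = ΔU + W = -28800 J.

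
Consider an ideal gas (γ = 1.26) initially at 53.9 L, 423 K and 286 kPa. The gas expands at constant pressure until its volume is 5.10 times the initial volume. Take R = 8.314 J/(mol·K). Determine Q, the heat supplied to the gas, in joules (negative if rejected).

306000 J

n = P₁V₁/(RT₁) = 286×53.9/(8.314×423) = 4.38 mol.
Isobaric: P stays 286 kPa; V/T = const ⇒ T₂ = 2160 K, V₂ = 275 L.
W = PΔV = 286×(275−53.9) kPa·L = 63200 J.
ΔU = nCvΔT = 4.38×32.0×(2160−423) = 243000 J.
Q = ΔU + W = nCpΔT = 306000 J.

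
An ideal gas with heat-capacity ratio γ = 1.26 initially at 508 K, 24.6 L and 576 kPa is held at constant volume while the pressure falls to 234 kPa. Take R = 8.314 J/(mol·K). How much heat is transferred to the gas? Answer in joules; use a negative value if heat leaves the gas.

n = P₁V₁/(RT₁) = 576×24.6/(8.314×508) = 3.35 mol.
Isochoric: V stays 24.6 L; P/T = const ⇒ T₂ = 206 K, P₂ = 234 kPa.
W = 0 (no volume change).
ΔU = nCvΔT = 3.35×32.0×(206−508) = -32400 J.
Q = ΔU = -32400 J.

-32400 J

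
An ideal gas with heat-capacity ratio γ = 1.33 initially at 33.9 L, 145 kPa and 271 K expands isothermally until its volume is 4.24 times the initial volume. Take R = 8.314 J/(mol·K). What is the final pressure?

Isothermal: T stays 271 K; PV = const ⇒ V₂ = 144 L, P₂ = 34.2 kPa.

34.2 kPa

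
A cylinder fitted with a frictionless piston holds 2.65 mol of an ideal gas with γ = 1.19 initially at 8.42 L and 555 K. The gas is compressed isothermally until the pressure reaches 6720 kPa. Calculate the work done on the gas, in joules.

P₁ = nRT₁/V₁ = 2.65×8.314×555/8.42 = 1450 kPa.
Isothermal: T stays 555 K; PV = const ⇒ V₂ = 1.82 L, P₂ = 6720 kPa.
W = nRT ln(V₂/V₁) = 2.65×8.314×555×ln(0.216) = -18700 J.
Work done on the gas = −W_by = 18700 J.

18700 J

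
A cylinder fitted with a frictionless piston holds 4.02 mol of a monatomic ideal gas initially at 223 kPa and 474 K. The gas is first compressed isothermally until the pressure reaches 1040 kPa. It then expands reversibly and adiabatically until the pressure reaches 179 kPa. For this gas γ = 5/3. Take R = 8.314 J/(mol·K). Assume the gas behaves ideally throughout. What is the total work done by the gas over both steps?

-12400 J

V₁ = nRT₁/P₁ = 4.02×8.314×474/223 = 71.0 L.
Step 1 — Isothermal: T stays 474 K; PV = const ⇒ V₂ = 15.2 L, P₂ = 1040 kPa.
ΔU = 0 (ideal gas, T constant).
W = nRT ln(V₂/V₁) = 4.02×8.314×474×ln(0.214) = -24400 J.
Q = ΔU + W = -24400 J.
State after step 1: P = 1040 kPa, V = 15.2 L, T = 474 K.
Step 2 — Adiabatic: T₂/T₁ = (P₂/P₁)^((γ−1)/γ) ⇒ T₂ = 474×(0.172)^0.400 = 234 K; V₂ = 43.8 L.
ΔU = nCvΔT = 4.02×12.5×(234−474) = -12000 J.
Q = 0 for an adiabatic process, so W = −ΔU = 12000 J.
Net over both steps: W = -12400 J, Q = -24400 J, ΔU = -12000 J.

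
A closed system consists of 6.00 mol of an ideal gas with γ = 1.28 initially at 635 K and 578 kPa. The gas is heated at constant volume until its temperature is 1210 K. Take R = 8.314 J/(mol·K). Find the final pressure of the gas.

1100 kPa

V₁ = nRT₁/P₁ = 6.00×8.314×635/578 = 54.8 L.
Isochoric: V stays 54.8 L; P/T = const ⇒ T₂ = 1210 K, P₂ = 1100 kPa.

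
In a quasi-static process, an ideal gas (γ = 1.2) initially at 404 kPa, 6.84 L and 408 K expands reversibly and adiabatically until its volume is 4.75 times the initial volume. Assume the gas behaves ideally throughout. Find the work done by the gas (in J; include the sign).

n = P₁V₁/(RT₁) = 404×6.84/(8.314×408) = 0.815 mol.
Adiabatic: TV^(γ−1) = const ⇒ T₂ = 408×(0.211)^0.200 = 299 K; PV^γ = const ⇒ P₂ = 62.3 kPa.
ΔU = nCvΔT = 0.815×41.6×(299−408) = -3700 J.
Q = 0 for an adiabatic process, so W = −ΔU = 3700 J.

3700 J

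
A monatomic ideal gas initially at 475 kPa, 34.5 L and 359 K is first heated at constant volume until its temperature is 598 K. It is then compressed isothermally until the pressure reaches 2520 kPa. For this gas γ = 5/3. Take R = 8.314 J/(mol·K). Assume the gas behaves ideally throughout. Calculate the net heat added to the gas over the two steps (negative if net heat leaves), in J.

-15300 J

n = P₁V₁/(RT₁) = 475×34.5/(8.314×359) = 5.49 mol.
Step 1 — Isochoric: V stays 34.5 L; P/T = const ⇒ T₂ = 598 K, P₂ = 791 kPa.
W = 0 (no volume change).
ΔU = nCvΔT = 5.49×12.5×(598−359) = 16400 J.
Q = ΔU = 16400 J.
State after step 1: P = 791 kPa, V = 34.5 L, T = 598 K.
Step 2 — Isothermal: T stays 598 K; PV = const ⇒ V₂ = 10.8 L, P₂ = 2520 kPa.
ΔU = 0 (ideal gas, T constant).
W = nRT ln(V₂/V₁) = 5.49×8.314×598×ln(0.314) = -31600 J.
Q = ΔU + W = -31600 J.
Net over both steps: W = -31600 J, Q = -15300 J, ΔU = 16400 J.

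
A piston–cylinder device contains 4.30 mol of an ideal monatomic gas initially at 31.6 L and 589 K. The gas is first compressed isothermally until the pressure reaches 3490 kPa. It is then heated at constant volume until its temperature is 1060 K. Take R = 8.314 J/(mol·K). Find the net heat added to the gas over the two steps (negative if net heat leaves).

P₁ = nRT₁/V₁ = 4.30×8.314×589/31.6 = 666 kPa.
Step 1 — Isothermal: T stays 589 K; PV = const ⇒ V₂ = 6.03 L, P₂ = 3490 kPa.
ΔU = 0 (ideal gas, T constant).
W = nRT ln(V₂/V₁) = 4.30×8.314×589×ln(0.191) = -34900 J.
Q = ΔU + W = -34900 J.
State after step 1: P = 3490 kPa, V = 6.03 L, T = 589 K.
Step 2 — Isochoric: V stays 6.03 L; P/T = const ⇒ T₂ = 1060 K, P₂ = 6280 kPa.
W = 0 (no volume change).
ΔU = nCvΔT = 4.30×12.5×(1060−589) = 25300 J.
Q = ΔU = 25300 J.
Net over both steps: W = -34900 J, Q = -9610 J, ΔU = 25300 J.

-9610 J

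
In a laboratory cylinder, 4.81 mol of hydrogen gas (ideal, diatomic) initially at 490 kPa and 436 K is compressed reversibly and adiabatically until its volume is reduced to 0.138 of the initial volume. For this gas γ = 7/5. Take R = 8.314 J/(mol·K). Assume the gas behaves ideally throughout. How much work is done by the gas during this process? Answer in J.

V₁ = nRT₁/P₁ = 4.81×8.314×436/490 = 35.6 L.
Adiabatic: TV^(γ−1) = const ⇒ T₂ = 436×(7.25)^0.400 = 963 K; PV^γ = const ⇒ P₂ = 7840 kPa.
ΔU = nCvΔT = 4.81×20.8×(963−436) = 52700 J.
Q = 0 for an adiabatic process, so W = −ΔU = -52700 J.

-52700 J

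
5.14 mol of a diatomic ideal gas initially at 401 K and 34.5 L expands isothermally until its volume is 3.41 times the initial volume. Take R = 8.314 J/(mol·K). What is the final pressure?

146 kPa

P₁ = nRT₁/V₁ = 5.14×8.314×401/34.5 = 497 kPa.
Isothermal: T stays 401 K; PV = const ⇒ V₂ = 118 L, P₂ = 146 kPa.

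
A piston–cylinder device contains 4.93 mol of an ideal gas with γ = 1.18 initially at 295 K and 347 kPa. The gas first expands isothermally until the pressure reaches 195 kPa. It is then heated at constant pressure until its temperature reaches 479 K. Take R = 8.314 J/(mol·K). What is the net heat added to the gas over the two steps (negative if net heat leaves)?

V₁ = nRT₁/P₁ = 4.93×8.314×295/347 = 34.8 L.
Step 1 — Isothermal: T stays 295 K; PV = const ⇒ V₂ = 62.0 L, P₂ = 195 kPa.
ΔU = 0 (ideal gas, T constant).
W = nRT ln(V₂/V₁) = 4.93×8.314×295×ln(1.78) = 6970 J.
Q = ΔU + W = 6970 J.
State after step 1: P = 195 kPa, V = 62.0 L, T = 295 K.
Step 2 — Isobaric: P stays 195 kPa; V/T = const ⇒ T₂ = 479 K, V₂ = 101 L.
W = PΔV = 195×(101−62.0) kPa·L = 7540 J.
ΔU = nCvΔT = 4.93×46.2×(479−295) = 41900 J.
Q = ΔU + W = nCpΔT = 49400 J.
Net over both steps: W = 14500 J, Q = 56400 J, ΔU = 41900 J.

56400 J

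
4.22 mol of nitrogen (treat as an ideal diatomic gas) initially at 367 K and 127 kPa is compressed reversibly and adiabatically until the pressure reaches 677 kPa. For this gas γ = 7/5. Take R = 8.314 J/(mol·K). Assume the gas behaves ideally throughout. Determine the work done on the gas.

19700 J

V₁ = nRT₁/P₁ = 4.22×8.314×367/127 = 101 L.
Adiabatic: T₂/T₁ = (P₂/P₁)^((γ−1)/γ) ⇒ T₂ = 367×(5.33)^0.286 = 592 K; V₂ = 30.7 L.
ΔU = nCvΔT = 4.22×20.8×(592−367) = 19700 J.
Q = 0 for an adiabatic process, so W = −ΔU = -19700 J.
Work done on the gas = −W_by = 19700 J.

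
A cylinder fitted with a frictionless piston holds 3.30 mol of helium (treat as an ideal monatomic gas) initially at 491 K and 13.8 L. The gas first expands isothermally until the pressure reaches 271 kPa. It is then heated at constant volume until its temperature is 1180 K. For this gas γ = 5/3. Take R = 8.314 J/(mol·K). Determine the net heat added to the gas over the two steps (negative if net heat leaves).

45600 J

P₁ = nRT₁/V₁ = 3.30×8.314×491/13.8 = 976 kPa.
Step 1 — Isothermal: T stays 491 K; PV = const ⇒ V₂ = 49.7 L, P₂ = 271 kPa.
ΔU = 0 (ideal gas, T constant).
W = nRT ln(V₂/V₁) = 3.30×8.314×491×ln(3.60) = 17300 J.
Q = ΔU + W = 17300 J.
State after step 1: P = 271 kPa, V = 49.7 L, T = 491 K.
Step 2 — Isochoric: V stays 49.7 L; P/T = const ⇒ T₂ = 1180 K, P₂ = 651 kPa.
W = 0 (no volume change).
ΔU = nCvΔT = 3.30×12.5×(1180−491) = 28400 J.
Q = ΔU = 28400 J.
Net over both steps: W = 17300 J, Q = 45600 J, ΔU = 28400 J.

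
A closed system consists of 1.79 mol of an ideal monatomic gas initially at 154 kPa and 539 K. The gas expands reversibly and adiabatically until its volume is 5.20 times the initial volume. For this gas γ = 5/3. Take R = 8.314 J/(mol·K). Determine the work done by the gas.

8020 J

V₁ = nRT₁/P₁ = 1.79×8.314×539/154 = 52.1 L.
Adiabatic: TV^(γ−1) = const ⇒ T₂ = 539×(0.192)^0.667 = 180 K; PV^γ = const ⇒ P₂ = 9.87 kPa.
ΔU = nCvΔT = 1.79×12.5×(180−539) = -8020 J.
Q = 0 for an adiabatic process, so W = −ΔU = 8020 J.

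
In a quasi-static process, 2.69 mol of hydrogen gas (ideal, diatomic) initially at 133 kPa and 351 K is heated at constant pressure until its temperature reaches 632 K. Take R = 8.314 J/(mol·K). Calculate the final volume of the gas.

106 L

V₁ = nRT₁/P₁ = 2.69×8.314×351/133 = 59.0 L.
Isobaric: P stays 133 kPa; V/T = const ⇒ T₂ = 632 K, V₂ = 106 L.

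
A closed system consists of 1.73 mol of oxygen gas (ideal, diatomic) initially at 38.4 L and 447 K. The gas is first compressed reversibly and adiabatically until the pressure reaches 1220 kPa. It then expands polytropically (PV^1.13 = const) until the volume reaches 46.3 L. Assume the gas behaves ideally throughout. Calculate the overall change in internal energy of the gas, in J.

6940 J

P₁ = nRT₁/V₁ = 1.73×8.314×447/38.4 = 167 kPa.
Step 1 — Adiabatic: T₂/T₁ = (P₂/P₁)^((γ−1)/γ) ⇒ T₂ = 447×(7.29)^0.286 = 788 K; V₂ = 9.29 L.
ΔU = nCvΔT = 1.73×20.8×(788−447) = 12300 J.
Q = 0 for an adiabatic process, so W = −ΔU = -12300 J.
State after step 1: P = 1220 kPa, V = 9.29 L, T = 788 K.
Step 2 — Polytropic n=1.13: T₂ = T₁(V₁/V₂)^(n−1) = 788×(0.201)^0.13 = 640 K; P₂ = P₁(V₁/V₂)^n = 199 kPa.
W = (P₁V₁−P₂V₂)/(n−1) = (1220×9.29−199×46.3)/0.13 = 16400 J.
ΔU = nCvΔT = 1.73×20.8×(640−788) = -5340 J.
Q = ΔU + W = 11100 J.
Net over both steps: W = 4160 J, Q = 11100 J, ΔU = 6940 J.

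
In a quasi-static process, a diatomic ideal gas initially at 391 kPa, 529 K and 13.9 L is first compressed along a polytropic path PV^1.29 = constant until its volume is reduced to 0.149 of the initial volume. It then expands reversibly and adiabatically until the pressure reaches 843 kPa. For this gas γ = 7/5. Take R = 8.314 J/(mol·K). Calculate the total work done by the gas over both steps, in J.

-4780 J

n = P₁V₁/(RT₁) = 391×13.9/(8.314×529) = 1.24 mol.
Step 1 — Polytropic n=1.29: T₂ = T₁(V₁/V₂)^(n−1) = 529×(6.71)^0.29 = 919 K; P₂ = P₁(V₁/V₂)^n = 4560 kPa.
W = (P₁V₁−P₂V₂)/(n−1) = (391×13.9−4560×2.07)/0.29 = -13800 J.
ΔU = nCvΔT = 1.24×20.8×(919−529) = 10000 J.
Q = ΔU + W = -3800 J.
State after step 1: P = 4560 kPa, V = 2.07 L, T = 919 K.
Step 2 — Adiabatic: T₂/T₁ = (P₂/P₁)^((γ−1)/γ) ⇒ T₂ = 919×(0.185)^0.286 = 567 K; V₂ = 6.91 L.
ΔU = nCvΔT = 1.24×20.8×(567−919) = -9030 J.
Q = 0 for an adiabatic process, so W = −ΔU = 9030 J.
Net over both steps: W = -4780 J, Q = -3800 J, ΔU = 984 J.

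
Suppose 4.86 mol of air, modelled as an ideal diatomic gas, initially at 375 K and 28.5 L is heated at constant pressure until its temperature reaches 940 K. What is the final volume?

71.4 L

P₁ = nRT₁/V₁ = 4.86×8.314×375/28.5 = 532 kPa.
Isobaric: P stays 532 kPa; V/T = const ⇒ T₂ = 940 K, V₂ = 71.4 L.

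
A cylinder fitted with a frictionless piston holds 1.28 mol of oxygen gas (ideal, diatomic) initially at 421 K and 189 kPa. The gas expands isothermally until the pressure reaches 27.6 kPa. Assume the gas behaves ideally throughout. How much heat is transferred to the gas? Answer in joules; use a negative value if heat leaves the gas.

8620 J

V₁ = nRT₁/P₁ = 1.28×8.314×421/189 = 23.7 L.
Isothermal: T stays 421 K; PV = const ⇒ V₂ = 162 L, P₂ = 27.6 kPa.
ΔU = 0 (ideal gas, T constant).
W = nRT ln(V₂/V₁) = 1.28×8.314×421×ln(6.85) = 8620 J.
Q = ΔU + W = 8620 J.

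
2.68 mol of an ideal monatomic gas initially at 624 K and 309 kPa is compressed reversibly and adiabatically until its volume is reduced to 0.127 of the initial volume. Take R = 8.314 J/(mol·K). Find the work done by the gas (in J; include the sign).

V₁ = nRT₁/P₁ = 2.68×8.314×624/309 = 45.0 L.
Adiabatic: TV^(γ−1) = const ⇒ T₂ = 624×(7.87)^0.667 = 2470 K; PV^γ = const ⇒ P₂ = 9630 kPa.
ΔU = nCvΔT = 2.68×12.5×(2470−624) = 61700 J.
Q = 0 for an adiabatic process, so W = −ΔU = -61700 J.

-61700 J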